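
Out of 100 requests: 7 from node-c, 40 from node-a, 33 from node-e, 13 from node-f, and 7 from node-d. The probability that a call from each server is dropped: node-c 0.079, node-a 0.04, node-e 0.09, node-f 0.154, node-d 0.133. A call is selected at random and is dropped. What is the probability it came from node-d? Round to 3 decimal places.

Prior × likelihood for each hypothesis:
  node-c: 0.07 × 0.079 = 0.00553
  node-a: 0.4 × 0.04 = 0.016
  node-e: 0.33 × 0.09 = 0.0297
  node-f: 0.13 × 0.154 = 0.02002
  node-d: 0.07 × 0.133 = 0.00931
Sum = 0.08056.
P(node-d | evidence) = 0.00931 / 0.08056 ≈ 0.116.

0.116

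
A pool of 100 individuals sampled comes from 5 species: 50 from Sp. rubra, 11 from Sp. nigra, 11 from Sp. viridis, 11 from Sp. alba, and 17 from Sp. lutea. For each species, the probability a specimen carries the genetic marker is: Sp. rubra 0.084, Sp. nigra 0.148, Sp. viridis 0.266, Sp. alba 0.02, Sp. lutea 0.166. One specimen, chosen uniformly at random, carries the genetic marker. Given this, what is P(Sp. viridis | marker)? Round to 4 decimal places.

Compute prior × likelihood for every hypothesis:
  Sp. rubra: 0.5 × 0.084 = 0.042
  Sp. nigra: 0.11 × 0.148 = 0.01628
  Sp. viridis: 0.11 × 0.266 = 0.02926
  Sp. alba: 0.11 × 0.02 = 0.0022
  Sp. lutea: 0.17 × 0.166 = 0.02822
Total = 0.11796.
P(Sp. viridis | evidence) = 0.02926 / 0.11796 ≈ 0.2481.

0.2481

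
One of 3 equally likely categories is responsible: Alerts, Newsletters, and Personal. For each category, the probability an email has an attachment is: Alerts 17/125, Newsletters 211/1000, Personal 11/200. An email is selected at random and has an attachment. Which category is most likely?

Newsletters

Since the prior is uniform, the posterior is proportional to the likelihood:
  Alerts: 0.136
  Newsletters: 0.211
  Personal: 0.055
Total = 0.402.
Largest term belongs to Newsletters, so Newsletters is most probable.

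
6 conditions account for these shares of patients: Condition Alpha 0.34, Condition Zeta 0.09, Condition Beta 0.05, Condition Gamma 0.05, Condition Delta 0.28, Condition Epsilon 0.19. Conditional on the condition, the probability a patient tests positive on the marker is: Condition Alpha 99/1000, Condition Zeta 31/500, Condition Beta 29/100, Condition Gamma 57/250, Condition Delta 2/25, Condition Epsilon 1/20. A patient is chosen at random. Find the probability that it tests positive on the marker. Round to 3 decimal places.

By Bayes' rule, posterior ∝ prior × likelihood:
  Condition Alpha: 0.34 × 0.099 = 0.03366
  Condition Zeta: 0.09 × 0.062 = 0.00558
  Condition Beta: 0.05 × 0.29 = 0.0145
  Condition Gamma: 0.05 × 0.228 = 0.0114
  Condition Delta: 0.28 × 0.08 = 0.0224
  Condition Epsilon: 0.19 × 0.05 = 0.0095
P(marker-positive) = 0.03366 + 0.00558 + 0.0145 + 0.0114 + 0.0224 + 0.0095 = 0.09704 → 0.097.

0.097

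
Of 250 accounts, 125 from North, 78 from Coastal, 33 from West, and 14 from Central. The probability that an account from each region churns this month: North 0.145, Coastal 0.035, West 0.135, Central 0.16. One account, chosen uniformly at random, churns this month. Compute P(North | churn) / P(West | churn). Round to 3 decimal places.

4.068

By Bayes' rule, posterior ∝ prior × likelihood:
  North: 0.5 × 0.145 = 0.0725
  Coastal: 0.312 × 0.035 = 0.01092
  West: 0.132 × 0.135 = 0.01782
  Central: 0.056 × 0.16 = 0.00896
Normalizing constant = 0.1102.
The ratio is 0.0725 / 0.01782 (the normalizer cancels) = 4.068.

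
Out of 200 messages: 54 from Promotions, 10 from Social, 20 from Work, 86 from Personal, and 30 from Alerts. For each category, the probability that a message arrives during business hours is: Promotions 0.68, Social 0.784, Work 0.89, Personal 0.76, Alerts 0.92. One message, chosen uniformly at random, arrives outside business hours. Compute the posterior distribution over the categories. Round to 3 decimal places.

Taking complements, P(off-hours | each) = Promotions 0.32, Social 0.216, Work 0.11, Personal 0.24, Alerts 0.08.
Unnormalized posteriors (prior × likelihood):
  Promotions: 0.27 × 0.32 = 0.0864
  Social: 0.05 × 0.216 = 0.0108
  Work: 0.1 × 0.11 = 0.011
  Personal: 0.43 × 0.24 = 0.1032
  Alerts: 0.15 × 0.08 = 0.012
Normalizing constant = 0.2234.
P(Promotions | off-hours) = 0.0864/0.2234 ≈ 0.387
P(Social | off-hours) = 0.0108/0.2234 ≈ 0.048
P(Work | off-hours) = 0.011/0.2234 ≈ 0.049
P(Personal | off-hours) = 0.1032/0.2234 ≈ 0.462
P(Alerts | off-hours) = 0.012/0.2234 ≈ 0.054

Promotions 0.387, Social 0.048, Work 0.049, Personal 0.462, Alerts 0.054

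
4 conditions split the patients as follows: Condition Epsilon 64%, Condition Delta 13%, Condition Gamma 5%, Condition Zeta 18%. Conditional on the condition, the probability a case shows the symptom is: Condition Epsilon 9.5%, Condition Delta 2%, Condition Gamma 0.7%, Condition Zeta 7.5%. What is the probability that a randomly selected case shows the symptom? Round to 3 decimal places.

0.077

By Bayes' rule, posterior ∝ prior × likelihood:
  Condition Epsilon: 0.64 × 0.095 = 0.0608
  Condition Delta: 0.13 × 0.02 = 0.0026
  Condition Gamma: 0.05 × 0.007 = 0.00035
  Condition Zeta: 0.18 × 0.075 = 0.0135
P(symptomatic) = 0.0608 + 0.0026 + 0.00035 + 0.0135 = 0.07725 → 0.077.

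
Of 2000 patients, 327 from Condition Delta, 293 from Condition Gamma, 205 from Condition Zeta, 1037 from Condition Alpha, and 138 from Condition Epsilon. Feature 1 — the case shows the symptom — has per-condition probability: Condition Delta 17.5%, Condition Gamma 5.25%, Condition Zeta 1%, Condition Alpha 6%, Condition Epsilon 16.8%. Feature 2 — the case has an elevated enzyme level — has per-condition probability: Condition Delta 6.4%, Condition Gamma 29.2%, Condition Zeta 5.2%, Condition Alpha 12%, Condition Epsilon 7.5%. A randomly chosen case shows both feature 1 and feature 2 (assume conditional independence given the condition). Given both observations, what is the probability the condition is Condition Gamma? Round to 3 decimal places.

0.257

Compute prior × likelihood for every hypothesis:
  Condition Delta: 0.1635 × 0.175 × 0.064 = 0.0018312
  Condition Gamma: 0.1465 × 0.0525 × 0.292 = 0.002245845
  Condition Zeta: 0.1025 × 0.01 × 0.052 = 0.0000533
  Condition Alpha: 0.5185 × 0.06 × 0.12 = 0.0037332
  Condition Epsilon: 0.069 × 0.168 × 0.075 = 0.0008694
Sum = 0.008732945.
P(Condition Gamma | evidence) = 0.002245845 / 0.008732945 ≈ 0.257.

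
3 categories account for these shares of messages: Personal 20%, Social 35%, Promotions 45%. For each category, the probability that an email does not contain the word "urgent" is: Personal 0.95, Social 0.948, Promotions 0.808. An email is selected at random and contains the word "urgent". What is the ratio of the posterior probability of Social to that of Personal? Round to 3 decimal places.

1.820

Taking complements, P(urgent-flag | each) = Personal 0.05, Social 0.052, Promotions 0.192.
By Bayes' rule, posterior ∝ prior × likelihood:
  Personal: 0.2 × 0.05 = 0.01
  Social: 0.35 × 0.052 = 0.0182
  Promotions: 0.45 × 0.192 = 0.0864
Sum = 0.1146.
The ratio is 0.0182 / 0.01 (the normalizer cancels) = 1.820.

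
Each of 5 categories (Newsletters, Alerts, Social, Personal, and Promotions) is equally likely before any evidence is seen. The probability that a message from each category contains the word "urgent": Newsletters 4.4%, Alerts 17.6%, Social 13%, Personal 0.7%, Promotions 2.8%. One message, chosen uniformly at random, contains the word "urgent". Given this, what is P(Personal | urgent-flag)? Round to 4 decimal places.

0.0182

With a uniform prior (1/5 each), posterior ∝ likelihood:
  Newsletters: 0.044
  Alerts: 0.176
  Social: 0.13
  Personal: 0.007
  Promotions: 0.028
Total = 0.385.
P(Personal | evidence) = 0.007 / 0.385 ≈ 0.0182.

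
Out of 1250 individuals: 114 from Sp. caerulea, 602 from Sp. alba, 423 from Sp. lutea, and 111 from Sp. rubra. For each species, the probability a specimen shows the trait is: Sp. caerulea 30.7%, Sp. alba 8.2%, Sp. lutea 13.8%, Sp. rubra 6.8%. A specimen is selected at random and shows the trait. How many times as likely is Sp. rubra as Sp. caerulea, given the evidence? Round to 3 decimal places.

0.216

Unnormalized posteriors (prior × likelihood):
  Sp. caerulea: 0.0912 × 0.307 = 0.0279984
  Sp. alba: 0.4816 × 0.082 = 0.0394912
  Sp. lutea: 0.3384 × 0.138 = 0.0466992
  Sp. rubra: 0.0888 × 0.068 = 0.0060384
Total = 0.1202272.
The ratio is 0.0060384 / 0.0279984 (the normalizer cancels) = 0.216.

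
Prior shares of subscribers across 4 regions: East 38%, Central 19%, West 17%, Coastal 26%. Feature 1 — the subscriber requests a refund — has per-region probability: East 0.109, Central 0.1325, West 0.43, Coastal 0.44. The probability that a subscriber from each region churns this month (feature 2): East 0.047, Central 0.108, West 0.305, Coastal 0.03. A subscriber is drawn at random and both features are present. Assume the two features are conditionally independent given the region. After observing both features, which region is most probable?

West

Compute prior × likelihood for every hypothesis:
  East: 0.38 × 0.109 × 0.047 = 0.00194674
  Central: 0.19 × 0.1325 × 0.108 = 0.0027189
  West: 0.17 × 0.43 × 0.305 = 0.0222955
  Coastal: 0.26 × 0.44 × 0.03 = 0.003432
Normalizing constant = 0.03039314.
Largest term belongs to West, so West is most probable.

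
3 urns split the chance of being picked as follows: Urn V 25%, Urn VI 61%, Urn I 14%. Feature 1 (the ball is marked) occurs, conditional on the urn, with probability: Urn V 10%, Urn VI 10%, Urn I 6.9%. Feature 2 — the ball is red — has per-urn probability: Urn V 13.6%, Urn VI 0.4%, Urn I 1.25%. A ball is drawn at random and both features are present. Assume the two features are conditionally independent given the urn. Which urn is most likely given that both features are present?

Unnormalized posteriors (prior × likelihood):
  Urn V: 0.25 × 0.1 × 0.136 = 0.0034
  Urn VI: 0.61 × 0.1 × 0.004 = 0.000244
  Urn I: 0.14 × 0.069 × 0.0125 = 0.00012075
Sum = 0.00376475.
Largest term belongs to Urn V, so Urn V is most probable.

Urn V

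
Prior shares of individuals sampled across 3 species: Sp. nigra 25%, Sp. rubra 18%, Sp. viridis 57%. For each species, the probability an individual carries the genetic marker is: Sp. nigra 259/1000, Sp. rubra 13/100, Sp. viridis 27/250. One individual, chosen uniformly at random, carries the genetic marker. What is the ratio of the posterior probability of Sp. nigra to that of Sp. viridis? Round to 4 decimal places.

1.0518

Prior × likelihood for each hypothesis:
  Sp. nigra: 0.25 × 0.259 = 0.06475
  Sp. rubra: 0.18 × 0.13 = 0.0234
  Sp. viridis: 0.57 × 0.108 = 0.06156
Sum = 0.14971.
The ratio is 0.06475 / 0.06156 (the normalizer cancels) = 1.0518.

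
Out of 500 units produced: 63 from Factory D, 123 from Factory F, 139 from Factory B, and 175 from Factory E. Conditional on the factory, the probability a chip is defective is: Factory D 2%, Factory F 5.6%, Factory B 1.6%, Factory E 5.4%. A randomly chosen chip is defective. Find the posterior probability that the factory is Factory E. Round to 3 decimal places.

0.477

Compute prior × likelihood for every hypothesis:
  Factory D: 0.126 × 0.02 = 0.00252
  Factory F: 0.246 × 0.056 = 0.013776
  Factory B: 0.278 × 0.016 = 0.004448
  Factory E: 0.35 × 0.054 = 0.0189
Normalizing constant = 0.039644.
P(Factory E | evidence) = 0.0189 / 0.039644 ≈ 0.477.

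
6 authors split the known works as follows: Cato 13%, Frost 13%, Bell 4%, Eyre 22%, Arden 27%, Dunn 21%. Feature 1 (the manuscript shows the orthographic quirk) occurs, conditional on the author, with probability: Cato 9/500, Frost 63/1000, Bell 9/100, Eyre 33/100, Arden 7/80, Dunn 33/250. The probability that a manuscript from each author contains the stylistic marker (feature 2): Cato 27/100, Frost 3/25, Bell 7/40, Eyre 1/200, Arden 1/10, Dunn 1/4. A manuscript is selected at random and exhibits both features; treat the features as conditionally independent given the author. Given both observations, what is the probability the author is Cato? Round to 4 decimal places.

0.0531

Prior × likelihood for each hypothesis:
  Cato: 0.13 × 0.018 × 0.27 = 0.0006318
  Frost: 0.13 × 0.063 × 0.12 = 0.0009828
  Bell: 0.04 × 0.09 × 0.175 = 0.00063
  Eyre: 0.22 × 0.33 × 0.005 = 0.000363
  Arden: 0.27 × 0.0875 × 0.1 = 0.0023625
  Dunn: 0.21 × 0.132 × 0.25 = 0.00693
Sum = 0.0119001.
P(Cato | evidence) = 0.0006318 / 0.0119001 ≈ 0.0531.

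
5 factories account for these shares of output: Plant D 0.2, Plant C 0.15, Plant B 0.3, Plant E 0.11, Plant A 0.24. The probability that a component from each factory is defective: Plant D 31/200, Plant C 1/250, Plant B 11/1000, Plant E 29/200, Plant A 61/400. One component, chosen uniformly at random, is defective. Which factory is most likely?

Compute prior × likelihood for every hypothesis:
  Plant D: 0.2 × 0.155 = 0.031
  Plant C: 0.15 × 0.004 = 0.0006
  Plant B: 0.3 × 0.011 = 0.0033
  Plant E: 0.11 × 0.145 = 0.01595
  Plant A: 0.24 × 0.1525 = 0.0366
Sum = 0.08745.
Largest term belongs to Plant A, so Plant A is most probable.

Plant A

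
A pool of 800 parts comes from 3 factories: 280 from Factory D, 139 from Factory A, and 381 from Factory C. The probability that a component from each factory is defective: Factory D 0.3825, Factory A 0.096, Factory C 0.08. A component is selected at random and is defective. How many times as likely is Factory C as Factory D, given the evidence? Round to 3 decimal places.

Compute prior × likelihood for every hypothesis:
  Factory D: 0.35 × 0.3825 = 0.133875
  Factory A: 0.17375 × 0.096 = 0.01668
  Factory C: 0.47625 × 0.08 = 0.0381
Normalizing constant = 0.188655.
The ratio is 0.0381 / 0.133875 (the normalizer cancels) = 0.285.

0.285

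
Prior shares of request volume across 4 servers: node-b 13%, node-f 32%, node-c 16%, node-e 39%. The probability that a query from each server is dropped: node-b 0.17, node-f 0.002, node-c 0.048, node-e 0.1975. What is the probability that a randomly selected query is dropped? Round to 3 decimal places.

Prior × likelihood for each hypothesis:
  node-b: 0.13 × 0.17 = 0.0221
  node-f: 0.32 × 0.002 = 0.00064
  node-c: 0.16 × 0.048 = 0.00768
  node-e: 0.39 × 0.1975 = 0.077025
P(dropped) = 0.0221 + 0.00064 + 0.00768 + 0.077025 = 0.107445 → 0.107.

0.107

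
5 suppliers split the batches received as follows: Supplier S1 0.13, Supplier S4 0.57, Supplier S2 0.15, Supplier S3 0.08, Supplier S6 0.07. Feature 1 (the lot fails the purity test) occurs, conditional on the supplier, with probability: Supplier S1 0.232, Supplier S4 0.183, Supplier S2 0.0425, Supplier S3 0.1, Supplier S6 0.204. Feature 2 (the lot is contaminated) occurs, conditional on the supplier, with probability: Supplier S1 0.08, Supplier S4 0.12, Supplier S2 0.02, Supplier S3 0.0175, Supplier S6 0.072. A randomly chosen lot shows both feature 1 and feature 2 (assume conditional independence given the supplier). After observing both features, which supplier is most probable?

Supplier S4

Unnormalized posteriors (prior × likelihood):
  Supplier S1: 0.13 × 0.232 × 0.08 = 0.0024128
  Supplier S4: 0.57 × 0.183 × 0.12 = 0.0125172
  Supplier S2: 0.15 × 0.0425 × 0.02 = 0.0001275
  Supplier S3: 0.08 × 0.1 × 0.0175 = 0.00014
  Supplier S6: 0.07 × 0.204 × 0.072 = 0.00102816
Normalizing constant = 0.01622566.
Largest term belongs to Supplier S4, so Supplier S4 is most probable.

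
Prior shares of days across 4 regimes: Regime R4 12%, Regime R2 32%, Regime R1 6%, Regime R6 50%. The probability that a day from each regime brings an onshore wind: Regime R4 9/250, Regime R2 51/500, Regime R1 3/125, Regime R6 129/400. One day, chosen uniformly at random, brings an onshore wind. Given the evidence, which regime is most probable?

Prior × likelihood for each hypothesis:
  Regime R4: 0.12 × 0.036 = 0.00432
  Regime R2: 0.32 × 0.102 = 0.03264
  Regime R1: 0.06 × 0.024 = 0.00144
  Regime R6: 0.5 × 0.3225 = 0.16125
Total = 0.19965.
Largest term belongs to Regime R6, so Regime R6 is most probable.

Regime R6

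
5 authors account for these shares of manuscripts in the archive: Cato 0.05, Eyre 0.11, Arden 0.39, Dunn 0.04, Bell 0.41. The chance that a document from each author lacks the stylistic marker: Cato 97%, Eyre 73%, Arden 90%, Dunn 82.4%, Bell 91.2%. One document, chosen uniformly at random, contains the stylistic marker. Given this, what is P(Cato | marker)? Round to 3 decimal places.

0.013

Taking complements, P(marker | each) = Cato 0.03, Eyre 0.27, Arden 0.1, Dunn 0.176, Bell 0.088.
Unnormalized posteriors (prior × likelihood):
  Cato: 0.05 × 0.03 = 0.0015
  Eyre: 0.11 × 0.27 = 0.0297
  Arden: 0.39 × 0.1 = 0.039
  Dunn: 0.04 × 0.176 = 0.00704
  Bell: 0.41 × 0.088 = 0.03608
Sum = 0.11332.
P(Cato | evidence) = 0.0015 / 0.11332 ≈ 0.013.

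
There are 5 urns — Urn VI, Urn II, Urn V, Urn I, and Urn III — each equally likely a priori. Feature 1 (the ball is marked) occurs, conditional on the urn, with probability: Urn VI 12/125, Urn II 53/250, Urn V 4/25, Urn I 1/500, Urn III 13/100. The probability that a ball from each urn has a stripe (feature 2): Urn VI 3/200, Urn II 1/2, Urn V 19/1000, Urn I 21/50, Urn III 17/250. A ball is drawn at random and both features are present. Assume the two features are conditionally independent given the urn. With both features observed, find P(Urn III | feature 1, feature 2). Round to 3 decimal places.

Since the prior is uniform, the posterior is proportional to the likelihood:
  Urn VI: 0.096 × 0.015 = 0.00144
  Urn II: 0.212 × 0.5 = 0.106
  Urn V: 0.16 × 0.019 = 0.00304
  Urn I: 0.002 × 0.42 = 0.00084
  Urn III: 0.13 × 0.068 = 0.00884
Normalizing constant = 0.12016.
P(Urn III | evidence) = 0.00884 / 0.12016 ≈ 0.074.

0.074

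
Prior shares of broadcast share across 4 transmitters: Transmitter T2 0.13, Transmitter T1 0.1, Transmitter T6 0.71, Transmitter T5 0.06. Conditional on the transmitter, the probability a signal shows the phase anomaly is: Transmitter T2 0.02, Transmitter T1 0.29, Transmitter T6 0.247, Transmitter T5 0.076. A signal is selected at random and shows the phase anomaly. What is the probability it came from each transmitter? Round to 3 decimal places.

Transmitter T2 0.012, Transmitter T1 0.137, Transmitter T6 0.829, Transmitter T5 0.022

Compute prior × likelihood for every hypothesis:
  Transmitter T2: 0.13 × 0.02 = 0.0026
  Transmitter T1: 0.1 × 0.29 = 0.029
  Transmitter T6: 0.71 × 0.247 = 0.17537
  Transmitter T5: 0.06 × 0.076 = 0.00456
Sum = 0.21153.
P(Transmitter T2 | anomaly) = 0.0026/0.21153 ≈ 0.012
P(Transmitter T1 | anomaly) = 0.029/0.21153 ≈ 0.137
P(Transmitter T6 | anomaly) = 0.17537/0.21153 ≈ 0.829
P(Transmitter T5 | anomaly) = 0.00456/0.21153 ≈ 0.022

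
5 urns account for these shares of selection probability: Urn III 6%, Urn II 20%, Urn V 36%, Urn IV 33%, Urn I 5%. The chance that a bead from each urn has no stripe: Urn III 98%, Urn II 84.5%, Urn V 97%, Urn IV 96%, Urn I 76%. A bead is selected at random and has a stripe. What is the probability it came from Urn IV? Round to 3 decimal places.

Taking complements, P(striped | each) = Urn III 0.02, Urn II 0.155, Urn V 0.03, Urn IV 0.04, Urn I 0.24.
By Bayes' rule, posterior ∝ prior × likelihood:
  Urn III: 0.06 × 0.02 = 0.0012
  Urn II: 0.2 × 0.155 = 0.031
  Urn V: 0.36 × 0.03 = 0.0108
  Urn IV: 0.33 × 0.04 = 0.0132
  Urn I: 0.05 × 0.24 = 0.012
Total = 0.0682.
P(Urn IV | evidence) = 0.0132 / 0.0682 ≈ 0.194.

0.194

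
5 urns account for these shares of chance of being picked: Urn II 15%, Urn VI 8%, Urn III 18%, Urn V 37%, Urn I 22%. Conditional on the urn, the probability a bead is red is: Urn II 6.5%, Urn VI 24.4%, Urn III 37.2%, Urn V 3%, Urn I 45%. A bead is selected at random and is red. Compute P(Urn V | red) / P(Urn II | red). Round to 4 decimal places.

1.1385

By Bayes' rule, posterior ∝ prior × likelihood:
  Urn II: 0.15 × 0.065 = 0.00975
  Urn VI: 0.08 × 0.244 = 0.01952
  Urn III: 0.18 × 0.372 = 0.06696
  Urn V: 0.37 × 0.03 = 0.0111
  Urn I: 0.22 × 0.45 = 0.099
Normalizing constant = 0.20633.
The ratio is 0.0111 / 0.00975 (the normalizer cancels) = 1.1385.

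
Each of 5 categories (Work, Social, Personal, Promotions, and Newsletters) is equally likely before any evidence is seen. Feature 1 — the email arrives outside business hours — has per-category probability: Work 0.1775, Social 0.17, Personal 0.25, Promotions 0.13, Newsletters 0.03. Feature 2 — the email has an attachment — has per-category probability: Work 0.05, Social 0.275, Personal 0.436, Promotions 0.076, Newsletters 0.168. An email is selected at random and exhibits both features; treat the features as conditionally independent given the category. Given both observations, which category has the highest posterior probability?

Personal

Since the prior is uniform, the posterior is proportional to the likelihood:
  Work: 0.1775 × 0.05 = 0.008875
  Social: 0.17 × 0.275 = 0.04675
  Personal: 0.25 × 0.436 = 0.109
  Promotions: 0.13 × 0.076 = 0.00988
  Newsletters: 0.03 × 0.168 = 0.00504
Total = 0.179545.
Largest term belongs to Personal, so Personal is most probable.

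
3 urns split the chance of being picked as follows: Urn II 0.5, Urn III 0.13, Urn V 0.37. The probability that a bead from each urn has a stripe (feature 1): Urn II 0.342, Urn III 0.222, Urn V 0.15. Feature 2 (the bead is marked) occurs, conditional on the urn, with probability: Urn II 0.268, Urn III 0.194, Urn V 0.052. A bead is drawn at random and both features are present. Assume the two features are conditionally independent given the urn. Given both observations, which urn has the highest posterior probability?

By Bayes' rule, posterior ∝ prior × likelihood:
  Urn II: 0.5 × 0.342 × 0.268 = 0.045828
  Urn III: 0.13 × 0.222 × 0.194 = 0.00559884
  Urn V: 0.37 × 0.15 × 0.052 = 0.002886
Total = 0.05431284.
Largest term belongs to Urn II, so Urn II is most probable.

Urn II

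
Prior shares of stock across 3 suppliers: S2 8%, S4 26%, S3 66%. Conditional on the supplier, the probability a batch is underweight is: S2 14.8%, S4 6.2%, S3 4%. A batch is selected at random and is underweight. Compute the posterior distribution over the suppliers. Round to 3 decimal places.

Compute prior × likelihood for every hypothesis:
  S2: 0.08 × 0.148 = 0.01184
  S4: 0.26 × 0.062 = 0.01612
  S3: 0.66 × 0.04 = 0.0264
Normalizing constant = 0.05436.
P(S2 | underweight) = 0.01184/0.05436 ≈ 0.218
P(S4 | underweight) = 0.01612/0.05436 ≈ 0.297
P(S3 | underweight) = 0.0264/0.05436 ≈ 0.486

S2 0.218, S4 0.297, S3 0.486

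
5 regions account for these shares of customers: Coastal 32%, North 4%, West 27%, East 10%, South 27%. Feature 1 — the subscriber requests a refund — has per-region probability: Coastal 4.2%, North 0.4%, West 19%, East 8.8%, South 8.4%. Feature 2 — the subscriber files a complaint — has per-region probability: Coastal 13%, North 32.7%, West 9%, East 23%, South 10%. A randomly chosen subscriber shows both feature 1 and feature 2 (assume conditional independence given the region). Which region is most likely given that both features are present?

West

Compute prior × likelihood for every hypothesis:
  Coastal: 0.32 × 0.042 × 0.13 = 0.0017472
  North: 0.04 × 0.004 × 0.327 = 0.00005232
  West: 0.27 × 0.19 × 0.09 = 0.004617
  East: 0.1 × 0.088 × 0.23 = 0.002024
  South: 0.27 × 0.084 × 0.1 = 0.002268
Normalizing constant = 0.01070852.
Largest term belongs to West, so West is most probable.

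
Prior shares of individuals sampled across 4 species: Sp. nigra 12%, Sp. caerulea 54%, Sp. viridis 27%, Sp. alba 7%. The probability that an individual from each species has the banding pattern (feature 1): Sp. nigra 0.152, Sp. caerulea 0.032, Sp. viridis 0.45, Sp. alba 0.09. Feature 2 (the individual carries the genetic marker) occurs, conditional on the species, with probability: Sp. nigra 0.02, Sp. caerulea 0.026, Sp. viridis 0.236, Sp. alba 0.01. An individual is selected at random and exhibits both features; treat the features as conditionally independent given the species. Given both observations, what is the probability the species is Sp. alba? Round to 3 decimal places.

0.002

Prior × likelihood for each hypothesis:
  Sp. nigra: 0.12 × 0.152 × 0.02 = 0.0003648
  Sp. caerulea: 0.54 × 0.032 × 0.026 = 0.00044928
  Sp. viridis: 0.27 × 0.45 × 0.236 = 0.028674
  Sp. alba: 0.07 × 0.09 × 0.01 = 0.000063
Normalizing constant = 0.02955108.
P(Sp. alba | evidence) = 0.000063 / 0.02955108 ≈ 0.002.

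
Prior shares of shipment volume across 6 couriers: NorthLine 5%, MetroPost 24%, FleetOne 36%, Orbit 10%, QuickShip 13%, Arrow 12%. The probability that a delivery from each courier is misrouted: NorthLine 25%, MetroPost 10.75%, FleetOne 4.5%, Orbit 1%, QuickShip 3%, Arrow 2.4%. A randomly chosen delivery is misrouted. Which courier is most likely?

Prior × likelihood for each hypothesis:
  NorthLine: 0.05 × 0.25 = 0.0125
  MetroPost: 0.24 × 0.1075 = 0.0258
  FleetOne: 0.36 × 0.045 = 0.0162
  Orbit: 0.1 × 0.01 = 0.001
  QuickShip: 0.13 × 0.03 = 0.0039
  Arrow: 0.12 × 0.024 = 0.00288
Sum = 0.06228.
Largest term belongs to MetroPost, so MetroPost is most probable.

MetroPost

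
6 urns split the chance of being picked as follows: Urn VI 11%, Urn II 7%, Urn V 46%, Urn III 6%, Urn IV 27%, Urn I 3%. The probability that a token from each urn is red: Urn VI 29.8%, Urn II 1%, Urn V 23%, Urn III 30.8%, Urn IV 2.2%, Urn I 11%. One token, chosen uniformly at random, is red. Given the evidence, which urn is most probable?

Urn V

By Bayes' rule, posterior ∝ prior × likelihood:
  Urn VI: 0.11 × 0.298 = 0.03278
  Urn II: 0.07 × 0.01 = 0.0007
  Urn V: 0.46 × 0.23 = 0.1058
  Urn III: 0.06 × 0.308 = 0.01848
  Urn IV: 0.27 × 0.022 = 0.00594
  Urn I: 0.03 × 0.11 = 0.0033
Normalizing constant = 0.167.
Largest term belongs to Urn V, so Urn V is most probable.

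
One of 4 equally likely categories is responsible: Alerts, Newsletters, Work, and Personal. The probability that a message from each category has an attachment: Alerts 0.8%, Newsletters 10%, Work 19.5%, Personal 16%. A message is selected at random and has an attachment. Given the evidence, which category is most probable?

Since the prior is uniform, the posterior is proportional to the likelihood:
  Alerts: 0.008
  Newsletters: 0.1
  Work: 0.195
  Personal: 0.16
Sum = 0.463.
Largest term belongs to Work, so Work is most probable.

Work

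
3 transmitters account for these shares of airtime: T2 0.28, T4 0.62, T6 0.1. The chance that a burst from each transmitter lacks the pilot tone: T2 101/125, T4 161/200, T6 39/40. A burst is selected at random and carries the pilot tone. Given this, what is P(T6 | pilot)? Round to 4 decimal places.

0.0141

Taking complements, P(pilot | each) = T2 0.192, T4 0.195, T6 0.025.
Compute prior × likelihood for every hypothesis:
  T2: 0.28 × 0.192 = 0.05376
  T4: 0.62 × 0.195 = 0.1209
  T6: 0.1 × 0.025 = 0.0025
Total = 0.17716.
P(T6 | evidence) = 0.0025 / 0.17716 ≈ 0.0141.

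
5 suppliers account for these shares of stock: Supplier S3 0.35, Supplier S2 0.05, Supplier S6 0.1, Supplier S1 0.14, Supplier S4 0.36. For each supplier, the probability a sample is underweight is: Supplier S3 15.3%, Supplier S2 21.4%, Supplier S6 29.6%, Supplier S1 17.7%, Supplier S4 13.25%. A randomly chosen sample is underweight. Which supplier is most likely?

Supplier S3

By Bayes' rule, posterior ∝ prior × likelihood:
  Supplier S3: 0.35 × 0.153 = 0.05355
  Supplier S2: 0.05 × 0.214 = 0.0107
  Supplier S6: 0.1 × 0.296 = 0.0296
  Supplier S1: 0.14 × 0.177 = 0.02478
  Supplier S4: 0.36 × 0.1325 = 0.0477
Sum = 0.16633.
Largest term belongs to Supplier S3, so Supplier S3 is most probable.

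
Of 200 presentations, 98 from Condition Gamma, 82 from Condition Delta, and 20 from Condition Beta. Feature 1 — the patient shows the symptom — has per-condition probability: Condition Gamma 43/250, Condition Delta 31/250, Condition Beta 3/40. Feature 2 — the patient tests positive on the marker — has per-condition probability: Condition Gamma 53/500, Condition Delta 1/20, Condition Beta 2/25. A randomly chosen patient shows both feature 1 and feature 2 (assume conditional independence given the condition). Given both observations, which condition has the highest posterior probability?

Unnormalized posteriors (prior × likelihood):
  Condition Gamma: 0.49 × 0.172 × 0.106 = 0.00893368
  Condition Delta: 0.41 × 0.124 × 0.05 = 0.002542
  Condition Beta: 0.1 × 0.075 × 0.08 = 0.0006
Normalizing constant = 0.01207568.
Largest term belongs to Condition Gamma, so Condition Gamma is most probable.

Condition Gamma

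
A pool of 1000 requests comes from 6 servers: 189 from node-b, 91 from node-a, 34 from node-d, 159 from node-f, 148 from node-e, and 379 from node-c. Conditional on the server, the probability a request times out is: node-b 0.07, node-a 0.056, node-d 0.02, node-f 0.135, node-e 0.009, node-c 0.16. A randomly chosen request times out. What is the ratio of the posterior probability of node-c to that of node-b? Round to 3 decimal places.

By Bayes' rule, posterior ∝ prior × likelihood:
  node-b: 0.189 × 0.07 = 0.01323
  node-a: 0.091 × 0.056 = 0.005096
  node-d: 0.034 × 0.02 = 0.00068
  node-f: 0.159 × 0.135 = 0.021465
  node-e: 0.148 × 0.009 = 0.001332
  node-c: 0.379 × 0.16 = 0.06064
Total = 0.102443.
The ratio is 0.06064 / 0.01323 (the normalizer cancels) = 4.584.

4.584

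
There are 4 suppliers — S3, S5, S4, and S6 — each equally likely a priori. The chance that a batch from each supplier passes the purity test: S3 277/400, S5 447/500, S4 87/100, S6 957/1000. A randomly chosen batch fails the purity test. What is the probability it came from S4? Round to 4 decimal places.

Taking complements, P(off-spec | each) = S3 0.3075, S5 0.106, S4 0.13, S6 0.043.
With a uniform prior (1/4 each), posterior ∝ likelihood:
  S3: 0.3075
  S5: 0.106
  S4: 0.13
  S6: 0.043
Sum = 0.5865.
P(S4 | evidence) = 0.13 / 0.5865 ≈ 0.2217.

0.2217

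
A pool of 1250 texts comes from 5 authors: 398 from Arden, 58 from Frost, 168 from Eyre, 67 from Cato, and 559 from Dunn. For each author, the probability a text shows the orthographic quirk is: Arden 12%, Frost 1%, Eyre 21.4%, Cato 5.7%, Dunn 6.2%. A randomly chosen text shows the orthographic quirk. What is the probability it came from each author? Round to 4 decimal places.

Arden 0.3890, Frost 0.0047, Eyre 0.2928, Cato 0.0311, Dunn 0.2823

Compute prior × likelihood for every hypothesis:
  Arden: 0.3184 × 0.12 = 0.038208
  Frost: 0.0464 × 0.01 = 0.000464
  Eyre: 0.1344 × 0.214 = 0.0287616
  Cato: 0.0536 × 0.057 = 0.0030552
  Dunn: 0.4472 × 0.062 = 0.0277264
Normalizing constant = 0.0982152.
P(Arden | quirk) = 0.038208/0.0982152 ≈ 0.3890
P(Frost | quirk) = 0.000464/0.0982152 ≈ 0.0047
P(Eyre | quirk) = 0.0287616/0.0982152 ≈ 0.2928
P(Cato | quirk) = 0.0030552/0.0982152 ≈ 0.0311
P(Dunn | quirk) = 0.0277264/0.0982152 ≈ 0.2823
(Check: 0.3890+0.0047+0.2928+0.0311+0.2823 = 0.9999.)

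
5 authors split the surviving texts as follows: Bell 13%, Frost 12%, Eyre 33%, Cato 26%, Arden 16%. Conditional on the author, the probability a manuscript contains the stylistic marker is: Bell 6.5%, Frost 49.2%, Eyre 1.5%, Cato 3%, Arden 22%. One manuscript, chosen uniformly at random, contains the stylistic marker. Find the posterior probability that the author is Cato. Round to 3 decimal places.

Prior × likelihood for each hypothesis:
  Bell: 0.13 × 0.065 = 0.00845
  Frost: 0.12 × 0.492 = 0.05904
  Eyre: 0.33 × 0.015 = 0.00495
  Cato: 0.26 × 0.03 = 0.0078
  Arden: 0.16 × 0.22 = 0.0352
Total = 0.11544.
P(Cato | evidence) = 0.0078 / 0.11544 ≈ 0.068.

0.068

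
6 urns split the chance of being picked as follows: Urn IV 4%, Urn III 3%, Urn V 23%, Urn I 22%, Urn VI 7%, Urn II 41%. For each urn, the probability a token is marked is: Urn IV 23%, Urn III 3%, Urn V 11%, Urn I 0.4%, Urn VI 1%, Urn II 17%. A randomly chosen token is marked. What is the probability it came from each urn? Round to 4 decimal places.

Urn IV 0.0862, Urn III 0.0084, Urn V 0.2372, Urn I 0.0082, Urn VI 0.0066, Urn II 0.6534

Compute prior × likelihood for every hypothesis:
  Urn IV: 0.04 × 0.23 = 0.0092
  Urn III: 0.03 × 0.03 = 0.0009
  Urn V: 0.23 × 0.11 = 0.0253
  Urn I: 0.22 × 0.004 = 0.00088
  Urn VI: 0.07 × 0.01 = 0.0007
  Urn II: 0.41 × 0.17 = 0.0697
Sum = 0.10668.
P(Urn IV | marked) = 0.0092/0.10668 ≈ 0.0862
P(Urn III | marked) = 0.0009/0.10668 ≈ 0.0084
P(Urn V | marked) = 0.0253/0.10668 ≈ 0.2372
P(Urn I | marked) = 0.00088/0.10668 ≈ 0.0082
P(Urn VI | marked) = 0.0007/0.10668 ≈ 0.0066
P(Urn II | marked) = 0.0697/0.10668 ≈ 0.6534
(Check: 0.0862+0.0084+0.2372+0.0082+0.0066+0.6534 = 1.0000.)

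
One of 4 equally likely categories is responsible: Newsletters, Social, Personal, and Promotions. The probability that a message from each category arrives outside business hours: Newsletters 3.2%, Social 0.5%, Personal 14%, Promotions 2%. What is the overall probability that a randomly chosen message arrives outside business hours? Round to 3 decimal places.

Since the prior is uniform, the posterior is proportional to the likelihood:
  Newsletters: 0.032
  Social: 0.005
  Personal: 0.14
  Promotions: 0.02
P(off-hours) = (1/4) × (0.032 + 0.005 + 0.14 + 0.02) = 0.197/4 ≈ 0.049.

0.049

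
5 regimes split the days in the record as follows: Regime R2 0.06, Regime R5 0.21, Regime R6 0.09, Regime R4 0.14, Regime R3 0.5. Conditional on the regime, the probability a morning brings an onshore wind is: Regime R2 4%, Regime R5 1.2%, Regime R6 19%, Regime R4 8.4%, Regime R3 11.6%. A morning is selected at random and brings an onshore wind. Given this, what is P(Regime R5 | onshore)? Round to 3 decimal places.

0.027

By Bayes' rule, posterior ∝ prior × likelihood:
  Regime R2: 0.06 × 0.04 = 0.0024
  Regime R5: 0.21 × 0.012 = 0.00252
  Regime R6: 0.09 × 0.19 = 0.0171
  Regime R4: 0.14 × 0.084 = 0.01176
  Regime R3: 0.5 × 0.116 = 0.058
Normalizing constant = 0.09178.
P(Regime R5 | evidence) = 0.00252 / 0.09178 ≈ 0.027.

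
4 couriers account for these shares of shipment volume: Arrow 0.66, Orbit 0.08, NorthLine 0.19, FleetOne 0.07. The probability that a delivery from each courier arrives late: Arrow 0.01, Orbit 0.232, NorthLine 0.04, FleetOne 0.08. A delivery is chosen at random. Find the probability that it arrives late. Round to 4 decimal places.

0.0384

Compute prior × likelihood for every hypothesis:
  Arrow: 0.66 × 0.01 = 0.0066
  Orbit: 0.08 × 0.232 = 0.01856
  NorthLine: 0.19 × 0.04 = 0.0076
  FleetOne: 0.07 × 0.08 = 0.0056
P(late) = 0.0066 + 0.01856 + 0.0076 + 0.0056 = 0.03836 → 0.0384.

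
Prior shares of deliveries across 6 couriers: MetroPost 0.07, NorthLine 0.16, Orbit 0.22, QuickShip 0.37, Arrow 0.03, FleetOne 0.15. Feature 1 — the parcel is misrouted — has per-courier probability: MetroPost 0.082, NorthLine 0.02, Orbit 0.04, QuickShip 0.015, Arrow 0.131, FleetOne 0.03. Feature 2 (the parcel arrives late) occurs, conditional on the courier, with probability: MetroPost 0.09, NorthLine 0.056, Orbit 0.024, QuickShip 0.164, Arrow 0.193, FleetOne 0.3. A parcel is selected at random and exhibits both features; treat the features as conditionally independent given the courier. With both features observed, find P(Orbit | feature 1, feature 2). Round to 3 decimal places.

Prior × likelihood for each hypothesis:
  MetroPost: 0.07 × 0.082 × 0.09 = 0.0005166
  NorthLine: 0.16 × 0.02 × 0.056 = 0.0001792
  Orbit: 0.22 × 0.04 × 0.024 = 0.0002112
  QuickShip: 0.37 × 0.015 × 0.164 = 0.0009102
  Arrow: 0.03 × 0.131 × 0.193 = 0.00075849
  FleetOne: 0.15 × 0.03 × 0.3 = 0.00135
Sum = 0.00392569.
P(Orbit | evidence) = 0.0002112 / 0.00392569 ≈ 0.054.

0.054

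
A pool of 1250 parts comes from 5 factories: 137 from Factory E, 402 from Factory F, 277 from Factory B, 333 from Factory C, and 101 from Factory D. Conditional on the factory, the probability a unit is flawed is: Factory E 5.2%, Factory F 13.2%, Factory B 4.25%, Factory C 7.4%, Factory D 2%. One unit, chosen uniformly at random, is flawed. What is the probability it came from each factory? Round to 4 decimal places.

Prior × likelihood for each hypothesis:
  Factory E: 0.1096 × 0.052 = 0.0056992
  Factory F: 0.3216 × 0.132 = 0.0424512
  Factory B: 0.2216 × 0.0425 = 0.009418
  Factory C: 0.2664 × 0.074 = 0.0197136
  Factory D: 0.0808 × 0.02 = 0.001616
Total = 0.078898.
P(Factory E | flawed) = 0.0056992/0.078898 ≈ 0.0722
P(Factory F | flawed) = 0.0424512/0.078898 ≈ 0.5381
P(Factory B | flawed) = 0.009418/0.078898 ≈ 0.1194
P(Factory C | flawed) = 0.0197136/0.078898 ≈ 0.2499
P(Factory D | flawed) = 0.001616/0.078898 ≈ 0.0205

Factory E 0.0722, Factory F 0.5381, Factory B 0.1194, Factory C 0.2499, Factory D 0.0205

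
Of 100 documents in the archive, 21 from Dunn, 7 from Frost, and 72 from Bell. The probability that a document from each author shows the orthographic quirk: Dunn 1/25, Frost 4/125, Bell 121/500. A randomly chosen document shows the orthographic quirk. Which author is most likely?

Bell

Unnormalized posteriors (prior × likelihood):
  Dunn: 0.21 × 0.04 = 0.0084
  Frost: 0.07 × 0.032 = 0.00224
  Bell: 0.72 × 0.242 = 0.17424
Normalizing constant = 0.18488.
Largest term belongs to Bell, so Bell is most probable.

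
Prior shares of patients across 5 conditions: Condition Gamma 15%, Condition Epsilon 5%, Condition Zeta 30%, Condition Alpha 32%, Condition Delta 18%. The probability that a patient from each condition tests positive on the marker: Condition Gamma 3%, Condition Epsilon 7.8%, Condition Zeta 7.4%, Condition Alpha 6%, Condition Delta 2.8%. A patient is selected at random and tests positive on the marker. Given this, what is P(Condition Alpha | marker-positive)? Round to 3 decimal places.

0.350

Compute prior × likelihood for every hypothesis:
  Condition Gamma: 0.15 × 0.03 = 0.0045
  Condition Epsilon: 0.05 × 0.078 = 0.0039
  Condition Zeta: 0.3 × 0.074 = 0.0222
  Condition Alpha: 0.32 × 0.06 = 0.0192
  Condition Delta: 0.18 × 0.028 = 0.00504
Total = 0.05484.
P(Condition Alpha | evidence) = 0.0192 / 0.05484 ≈ 0.350.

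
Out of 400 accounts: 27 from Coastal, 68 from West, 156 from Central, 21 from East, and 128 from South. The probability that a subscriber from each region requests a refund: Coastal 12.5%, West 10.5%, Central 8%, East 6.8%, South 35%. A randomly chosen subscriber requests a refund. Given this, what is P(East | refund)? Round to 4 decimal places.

0.0206

Unnormalized posteriors (prior × likelihood):
  Coastal: 0.0675 × 0.125 = 0.0084375
  West: 0.17 × 0.105 = 0.01785
  Central: 0.39 × 0.08 = 0.0312
  East: 0.0525 × 0.068 = 0.00357
  South: 0.32 × 0.35 = 0.112
Normalizing constant = 0.1730575.
P(East | evidence) = 0.00357 / 0.1730575 ≈ 0.0206.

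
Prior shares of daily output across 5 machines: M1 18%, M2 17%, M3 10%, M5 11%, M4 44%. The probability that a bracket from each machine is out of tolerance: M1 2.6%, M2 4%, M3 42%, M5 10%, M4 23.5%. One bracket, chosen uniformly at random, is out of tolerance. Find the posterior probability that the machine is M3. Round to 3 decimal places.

Compute prior × likelihood for every hypothesis:
  M1: 0.18 × 0.026 = 0.00468
  M2: 0.17 × 0.04 = 0.0068
  M3: 0.1 × 0.42 = 0.042
  M5: 0.11 × 0.1 = 0.011
  M4: 0.44 × 0.235 = 0.1034
Normalizing constant = 0.16788.
P(M3 | evidence) = 0.042 / 0.16788 ≈ 0.250.

0.250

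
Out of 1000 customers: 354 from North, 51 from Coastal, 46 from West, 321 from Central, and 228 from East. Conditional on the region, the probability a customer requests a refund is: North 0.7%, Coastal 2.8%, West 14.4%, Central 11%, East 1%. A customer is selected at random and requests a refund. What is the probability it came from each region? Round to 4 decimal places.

Compute prior × likelihood for every hypothesis:
  North: 0.354 × 0.007 = 0.002478
  Coastal: 0.051 × 0.028 = 0.001428
  West: 0.046 × 0.144 = 0.006624
  Central: 0.321 × 0.11 = 0.03531
  East: 0.228 × 0.01 = 0.00228
Total = 0.04812.
P(North | refund) = 0.002478/0.04812 ≈ 0.0515
P(Coastal | refund) = 0.001428/0.04812 ≈ 0.0297
P(West | refund) = 0.006624/0.04812 ≈ 0.1377
P(Central | refund) = 0.03531/0.04812 ≈ 0.7338
P(East | refund) = 0.00228/0.04812 ≈ 0.0474
(Check: 0.0515+0.0297+0.1377+0.7338+0.0474 = 1.0001.)

North 0.0515, Coastal 0.0297, West 0.1377, Central 0.7338, East 0.0474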